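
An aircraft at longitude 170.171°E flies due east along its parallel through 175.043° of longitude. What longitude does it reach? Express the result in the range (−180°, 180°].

14.786°W

Start at +170.171°; shift +175.043° → +345.214°.
+345.214° lies outside (−180°, 180°]; subtract 360° → -14.786°.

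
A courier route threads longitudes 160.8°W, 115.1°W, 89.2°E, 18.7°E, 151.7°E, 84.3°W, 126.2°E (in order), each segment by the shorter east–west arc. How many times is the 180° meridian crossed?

Leg 1: -160.8° → -115.1°, shortest Δλ = 45.7° (east) — does not cross 180°.
Leg 2: -115.1° → +89.2°, shortest Δλ = -155.7° (west) — crosses 180°.
Leg 3: +89.2° → +18.7°, shortest Δλ = -70.5° (west) — does not cross 180°.
Leg 4: +18.7° → +151.7°, shortest Δλ = 133.0° (east) — does not cross 180°.
Leg 5: +151.7° → -84.3°, shortest Δλ = 124.0° (east) — crosses 180°.
Leg 6: -84.3° → +126.2°, shortest Δλ = -149.5° (west) — crosses 180°.
Total crossings: 3.

3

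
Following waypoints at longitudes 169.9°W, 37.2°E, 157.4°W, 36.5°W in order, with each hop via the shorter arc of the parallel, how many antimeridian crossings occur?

2

Leg 1: -169.9° → +37.2°, shortest Δλ = -152.9° (west) — crosses 180°.
Leg 2: +37.2° → -157.4°, shortest Δλ = 165.4° (east) — crosses 180°.
Leg 3: -157.4° → -36.5°, shortest Δλ = 120.9° (east) — does not cross 180°.
Total crossings: 2.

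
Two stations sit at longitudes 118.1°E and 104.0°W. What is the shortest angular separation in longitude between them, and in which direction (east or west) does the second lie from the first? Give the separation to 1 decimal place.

137.9° east

Raw difference: -104.0 − 118.1 = -222.1°.
Normalise into (−180°, 180°]: -222.1° + 360° = 137.9°.
Positive ⇒ the second point lies to the east; separation 137.9°.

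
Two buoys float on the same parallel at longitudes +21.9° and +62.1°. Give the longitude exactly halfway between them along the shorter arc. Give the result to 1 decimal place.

Signed shortest Δλ from +21.9° to +62.1° is +40.2°.
Midpoint longitude = +21.9° + (+40.2°)/2 = +21.9° + 20.1° = +42.0°.

+42.0°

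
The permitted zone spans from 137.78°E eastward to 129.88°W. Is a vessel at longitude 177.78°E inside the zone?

Yes

Band width going east from +137.78° to -129.88°: ((-129.88 − 137.78) mod 360) = 92.34°.
Offset of +177.78° east of the west edge: ((177.78 − 137.78) mod 360) = 40.00°.
40.00° ≤ 92.34° ⇒ inside.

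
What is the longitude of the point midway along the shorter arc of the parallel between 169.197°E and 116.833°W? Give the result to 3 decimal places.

153.818°W

Signed shortest Δλ from +169.197° to -116.833° is +73.970°.
Midpoint longitude = +169.197° + (+73.970°)/2 = +169.197° + 36.985° = +206.182°.
Normalise into (−180°, 180°]: -153.818°.
(The naïve average (+169.197 + -116.833)/2 = 26.182° is on the wrong side of the globe.)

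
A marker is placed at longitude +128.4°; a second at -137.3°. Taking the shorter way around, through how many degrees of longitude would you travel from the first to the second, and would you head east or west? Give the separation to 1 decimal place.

94.3° east

Raw difference: -137.3 − 128.4 = -265.7°.
Normalise into (−180°, 180°]: -265.7° + 360° = 94.3°.
Positive ⇒ the second point lies to the east; separation 94.3°.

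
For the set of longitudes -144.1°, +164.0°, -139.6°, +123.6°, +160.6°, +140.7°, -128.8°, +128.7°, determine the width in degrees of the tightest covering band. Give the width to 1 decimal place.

107.6°

Sort the longitudes: -144.1°, -139.6°, -128.8°, +123.6°, +128.7°, +140.7°, +160.6°, +164.0°.
Eastward gaps between consecutive values (wrapping around): 4.5°, 10.8°, 252.4°, 5.1°, 12.0°, 19.9°, 3.4°, 51.9°.
Largest gap = 252.4° ⇒ minimal covering band is its complement: 360° − 252.4° = 107.6°.
Band runs from +123.6° eastward to -128.8°, crossing the antimeridian.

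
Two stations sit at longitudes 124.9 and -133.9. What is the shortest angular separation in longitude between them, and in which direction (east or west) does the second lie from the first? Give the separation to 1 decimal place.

Raw difference: -133.9 − 124.9 = -258.8°.
Normalise into (−180°, 180°]: -258.8° + 360° = 101.2°.
Positive ⇒ the second point lies to the east; separation 101.2°.

101.2° east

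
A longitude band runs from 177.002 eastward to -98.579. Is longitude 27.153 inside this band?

Band width going east from +177.002° to -98.579°: ((-98.579 − 177.002) mod 360) = 84.419°.
Offset of +27.153° east of the west edge: ((27.153 − 177.002) mod 360) = 210.151°.
210.151° > 84.419° ⇒ outside.

No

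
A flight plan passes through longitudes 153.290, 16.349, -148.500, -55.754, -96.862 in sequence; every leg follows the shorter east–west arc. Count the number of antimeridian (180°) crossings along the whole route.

0

Leg 1: +153.290° → +16.349°, shortest Δλ = -136.941° (west) — does not cross 180°.
Leg 2: +16.349° → -148.500°, shortest Δλ = -164.849° (west) — does not cross 180°.
Leg 3: -148.500° → -55.754°, shortest Δλ = 92.746° (east) — does not cross 180°.
Leg 4: -55.754° → -96.862°, shortest Δλ = -41.108° (west) — does not cross 180°.
Total crossings: 0.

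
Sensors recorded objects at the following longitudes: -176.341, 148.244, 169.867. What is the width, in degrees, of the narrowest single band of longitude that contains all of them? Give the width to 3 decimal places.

35.415°

Sort the longitudes: -176.341°, +148.244°, +169.867°.
Eastward gaps between consecutive values (wrapping around): 324.585°, 21.623°, 13.792°.
Largest gap = 324.585° ⇒ minimal covering band is its complement: 360° − 324.585° = 35.415°.
Band runs from +148.244° eastward to -176.341°, crossing the antimeridian.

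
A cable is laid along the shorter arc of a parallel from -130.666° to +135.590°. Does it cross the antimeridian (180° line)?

Naïve |135.590 − -130.666| = 266.256° > 180°, so the shorter arc goes the other way round — across 180°.
Signed shortest Δλ = ((135.590 − -130.666 + 180) mod 360) − 180 = -93.744°.
Going west by 93.744° from -130.666° passes through 180° before reaching +135.590°.

Yes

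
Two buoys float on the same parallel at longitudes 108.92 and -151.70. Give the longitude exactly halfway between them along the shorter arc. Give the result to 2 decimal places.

+158.61°

Signed shortest Δλ from +108.92° to -151.70° is +99.38°.
Midpoint longitude = +108.92° + (+99.38°)/2 = +108.92° + 49.69° = +158.61°.
(The naïve average (+108.92 + -151.70)/2 = -21.39° is on the wrong side of the globe.)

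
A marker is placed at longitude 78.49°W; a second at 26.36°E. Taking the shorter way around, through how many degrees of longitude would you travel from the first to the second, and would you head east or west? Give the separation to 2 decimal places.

104.85° east

Raw difference: 26.36 − -78.49 = 104.85°.
Normalise into (−180°, 180°]: 104.85° stays 104.85°.
Positive ⇒ the second point lies to the east; separation 104.85°.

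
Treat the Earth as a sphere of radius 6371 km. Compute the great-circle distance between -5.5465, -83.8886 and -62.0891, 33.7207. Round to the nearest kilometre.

10841 km

Δλ = 33.7207 − -83.8886 = 117.6093°.
Δφ = -62.0891 − -5.5465 = -56.5426°.
a = sin²(Δφ/2) + cos φ₁ · cos φ₂ · sin²(Δλ/2) = 0.565255.
c = 2·atan2(√a, √(1−a)) = 1.70168 rad → d = 6371·c ≈ 10841.40 km.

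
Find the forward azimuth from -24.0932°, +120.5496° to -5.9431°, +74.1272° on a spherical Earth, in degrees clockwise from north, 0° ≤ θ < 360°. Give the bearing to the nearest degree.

Δλ = 74.1272 − 120.5496 = -46.4224°.
θ = atan2( sin Δλ · cos φ₂ , cos φ₁ · sin φ₂ − sin φ₁ · cos φ₂ · cos Δλ )
  = atan2(-0.72055, 0.18537) = -75.573° → normalised to [0°, 360°): 284.427°.

284°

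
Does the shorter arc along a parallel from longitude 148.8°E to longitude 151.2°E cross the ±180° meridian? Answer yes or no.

Signed shortest Δλ = ((151.2 − 148.8 + 180) mod 360) − 180 = 2.4°.
Going east by 2.4° from +148.8° reaches +151.2° without touching 180°.

No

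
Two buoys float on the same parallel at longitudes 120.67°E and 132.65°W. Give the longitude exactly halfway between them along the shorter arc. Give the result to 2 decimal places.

Signed shortest Δλ from +120.67° to -132.65° is +106.68°.
Midpoint longitude = +120.67° + (+106.68°)/2 = +120.67° + 53.34° = +174.01°.
(The naïve average (+120.67 + -132.65)/2 = -5.99° is on the wrong side of the globe.)

174.01°E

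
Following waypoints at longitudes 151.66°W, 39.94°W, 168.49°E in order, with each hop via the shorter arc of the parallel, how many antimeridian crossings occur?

1

Leg 1: -151.66° → -39.94°, shortest Δλ = 111.72° (east) — does not cross 180°.
Leg 2: -39.94° → +168.49°, shortest Δλ = -151.57° (west) — crosses 180°.
Total crossings: 1.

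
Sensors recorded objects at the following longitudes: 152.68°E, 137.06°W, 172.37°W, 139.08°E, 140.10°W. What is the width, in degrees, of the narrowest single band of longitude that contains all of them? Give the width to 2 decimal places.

Sort the longitudes: -172.37°, -140.10°, -137.06°, +139.08°, +152.68°.
Eastward gaps between consecutive values (wrapping around): 32.27°, 3.04°, 276.14°, 13.60°, 34.95°.
Largest gap = 276.14° ⇒ minimal covering band is its complement: 360° − 276.14° = 83.86°.
Band runs from +139.08° eastward to -137.06°, crossing the antimeridian.

83.86°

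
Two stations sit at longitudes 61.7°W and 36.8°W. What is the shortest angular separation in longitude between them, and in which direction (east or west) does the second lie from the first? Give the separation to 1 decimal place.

Raw difference: -36.8 − -61.7 = 24.9°.
Normalise into (−180°, 180°]: 24.9° stays 24.9°.
Positive ⇒ the second point lies to the east; separation 24.9°.

24.9° east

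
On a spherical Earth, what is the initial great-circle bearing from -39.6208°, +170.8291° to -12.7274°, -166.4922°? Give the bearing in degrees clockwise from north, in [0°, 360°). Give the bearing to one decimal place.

42.9°

Δλ = -166.4922 − 170.8291 = -337.3213°; wrapped into (−180°, 180°]: 22.6787°.
θ = atan2( sin Δλ · cos φ₂ , cos φ₁ · sin φ₂ − sin φ₁ · cos φ₂ · cos Δλ )
  = atan2(0.37609, 0.40424) = 42.934° → normalised to [0°, 360°): 42.934°.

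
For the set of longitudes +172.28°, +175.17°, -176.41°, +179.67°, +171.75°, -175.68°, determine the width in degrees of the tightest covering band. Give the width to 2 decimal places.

Sort the longitudes: -176.41°, -175.68°, +171.75°, +172.28°, +175.17°, +179.67°.
Eastward gaps between consecutive values (wrapping around): 0.73°, 347.43°, 0.53°, 2.89°, 4.50°, 3.92°.
Largest gap = 347.43° ⇒ minimal covering band is its complement: 360° − 347.43° = 12.57°.
Band runs from +171.75° eastward to -175.68°, crossing the antimeridian.

12.57°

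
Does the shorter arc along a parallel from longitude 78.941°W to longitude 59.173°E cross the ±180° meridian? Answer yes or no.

No

Signed shortest Δλ = ((59.173 − -78.941 + 180) mod 360) − 180 = 138.114°.
Going east by 138.114° from -78.941° reaches +59.173° without touching 180°.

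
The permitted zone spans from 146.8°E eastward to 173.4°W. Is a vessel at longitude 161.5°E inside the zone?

Band width going east from +146.8° to -173.4°: ((-173.4 − 146.8) mod 360) = 39.8°.
Offset of +161.5° east of the west edge: ((161.5 − 146.8) mod 360) = 14.7°.
14.7° ≤ 39.8° ⇒ inside.

Yes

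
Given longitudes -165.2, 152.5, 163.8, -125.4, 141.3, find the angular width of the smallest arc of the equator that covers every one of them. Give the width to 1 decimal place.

Sort the longitudes: -165.2°, -125.4°, +141.3°, +152.5°, +163.8°.
Eastward gaps between consecutive values (wrapping around): 39.8°, 266.7°, 11.2°, 11.3°, 31.0°.
Largest gap = 266.7° ⇒ minimal covering band is its complement: 360° − 266.7° = 93.3°.
Band runs from +141.3° eastward to -125.4°, crossing the antimeridian.

93.3°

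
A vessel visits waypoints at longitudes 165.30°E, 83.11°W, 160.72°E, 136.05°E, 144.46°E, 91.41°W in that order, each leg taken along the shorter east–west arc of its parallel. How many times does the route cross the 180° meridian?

3

Leg 1: +165.30° → -83.11°, shortest Δλ = 111.59° (east) — crosses 180°.
Leg 2: -83.11° → +160.72°, shortest Δλ = -116.17° (west) — crosses 180°.
Leg 3: +160.72° → +136.05°, shortest Δλ = -24.67° (west) — does not cross 180°.
Leg 4: +136.05° → +144.46°, shortest Δλ = 8.41° (east) — does not cross 180°.
Leg 5: +144.46° → -91.41°, shortest Δλ = 124.13° (east) — crosses 180°.
Total crossings: 3.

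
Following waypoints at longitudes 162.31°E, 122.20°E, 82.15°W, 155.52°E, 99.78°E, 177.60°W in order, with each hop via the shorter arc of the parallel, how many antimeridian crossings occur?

3

Leg 1: +162.31° → +122.20°, shortest Δλ = -40.11° (west) — does not cross 180°.
Leg 2: +122.20° → -82.15°, shortest Δλ = 155.65° (east) — crosses 180°.
Leg 3: -82.15° → +155.52°, shortest Δλ = -122.33° (west) — crosses 180°.
Leg 4: +155.52° → +99.78°, shortest Δλ = -55.74° (west) — does not cross 180°.
Leg 5: +99.78° → -177.60°, shortest Δλ = 82.62° (east) — crosses 180°.
Total crossings: 3.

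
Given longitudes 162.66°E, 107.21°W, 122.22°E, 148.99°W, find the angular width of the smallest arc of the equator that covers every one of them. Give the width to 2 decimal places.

130.57°

Sort the longitudes: -148.99°, -107.21°, +122.22°, +162.66°.
Eastward gaps between consecutive values (wrapping around): 41.78°, 229.43°, 40.44°, 48.35°.
Largest gap = 229.43° ⇒ minimal covering band is its complement: 360° − 229.43° = 130.57°.
Band runs from +122.22° eastward to -107.21°, crossing the antimeridian.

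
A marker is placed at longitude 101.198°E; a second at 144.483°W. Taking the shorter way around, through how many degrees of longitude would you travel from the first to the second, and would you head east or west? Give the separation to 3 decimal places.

Raw difference: -144.483 − 101.198 = -245.681°.
Normalise into (−180°, 180°]: -245.681° + 360° = 114.319°.
Positive ⇒ the second point lies to the east; separation 114.319°.

114.319° east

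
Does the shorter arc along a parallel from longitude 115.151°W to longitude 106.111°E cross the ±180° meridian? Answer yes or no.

Yes

Naïve |106.111 − -115.151| = 221.262° > 180°, so the shorter arc goes the other way round — across 180°.
Signed shortest Δλ = ((106.111 − -115.151 + 180) mod 360) − 180 = -138.738°.
Going west by 138.738° from -115.151° passes through 180° before reaching +106.111°.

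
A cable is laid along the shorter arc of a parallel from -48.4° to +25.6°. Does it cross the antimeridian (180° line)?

Signed shortest Δλ = ((25.6 − -48.4 + 180) mod 360) − 180 = 74.0°.
Going east by 74.0° from -48.4° reaches +25.6° without touching 180°.

No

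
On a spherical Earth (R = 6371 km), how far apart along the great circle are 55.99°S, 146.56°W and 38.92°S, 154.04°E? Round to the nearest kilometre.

Δλ = 154.04 − -146.56 = 300.60°; wrapped into (−180°, 180°]: -59.40°.
Δφ = -38.92 − -55.99 = 17.07°.
a = sin²(Δφ/2) + cos φ₁ · cos φ₂ · sin²(Δλ/2) = 0.128854.
c = 2·atan2(√a, √(1−a)) = 0.73431 rad → d = 6371·c ≈ 4678.30 km.

4678 km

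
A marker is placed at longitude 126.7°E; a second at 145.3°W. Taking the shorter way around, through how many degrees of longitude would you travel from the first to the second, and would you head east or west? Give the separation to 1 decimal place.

88.0° east

Raw difference: -145.3 − 126.7 = -272.0°.
Normalise into (−180°, 180°]: -272.0° + 360° = 88.0°.
Positive ⇒ the second point lies to the east; separation 88.0°.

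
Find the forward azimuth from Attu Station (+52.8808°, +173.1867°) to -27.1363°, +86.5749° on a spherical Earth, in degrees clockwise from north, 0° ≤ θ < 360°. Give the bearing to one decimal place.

Δλ = 86.5749 − 173.1867 = -86.6118°.
θ = atan2( sin Δλ · cos φ₂ , cos φ₁ · sin φ₂ − sin φ₁ · cos φ₂ · cos Δλ )
  = atan2(-0.88837, -0.31719) = -109.649° → normalised to [0°, 360°): 250.351°.

250.4°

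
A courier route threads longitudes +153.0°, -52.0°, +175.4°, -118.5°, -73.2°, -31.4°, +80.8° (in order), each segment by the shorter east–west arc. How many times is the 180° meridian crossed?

3

Leg 1: +153.0° → -52.0°, shortest Δλ = 155.0° (east) — crosses 180°.
Leg 2: -52.0° → +175.4°, shortest Δλ = -132.6° (west) — crosses 180°.
Leg 3: +175.4° → -118.5°, shortest Δλ = 66.1° (east) — crosses 180°.
Leg 4: -118.5° → -73.2°, shortest Δλ = 45.3° (east) — does not cross 180°.
Leg 5: -73.2° → -31.4°, shortest Δλ = 41.8° (east) — does not cross 180°.
Leg 6: -31.4° → +80.8°, shortest Δλ = 112.2° (east) — does not cross 180°.
Total crossings: 3.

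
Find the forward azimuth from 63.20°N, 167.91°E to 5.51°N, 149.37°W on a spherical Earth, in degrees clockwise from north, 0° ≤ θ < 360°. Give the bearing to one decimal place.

132.1°

Δλ = -149.37 − 167.91 = -317.28°; wrapped into (−180°, 180°]: 42.72°.
θ = atan2( sin Δλ · cos φ₂ , cos φ₁ · sin φ₂ − sin φ₁ · cos φ₂ · cos Δλ )
  = atan2(0.67528, -0.60944) = 132.066° → normalised to [0°, 360°): 132.066°.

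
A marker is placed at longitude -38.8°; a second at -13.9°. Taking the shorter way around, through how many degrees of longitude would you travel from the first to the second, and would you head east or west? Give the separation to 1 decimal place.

24.9° east

Raw difference: -13.9 − -38.8 = 24.9°.
Normalise into (−180°, 180°]: 24.9° stays 24.9°.
Positive ⇒ the second point lies to the east; separation 24.9°.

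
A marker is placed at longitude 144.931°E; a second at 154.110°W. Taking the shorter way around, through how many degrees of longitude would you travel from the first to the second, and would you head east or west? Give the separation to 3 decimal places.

Raw difference: -154.110 − 144.931 = -299.041°.
Normalise into (−180°, 180°]: -299.041° + 360° = 60.959°.
Positive ⇒ the second point lies to the east; separation 60.959°.

60.959° east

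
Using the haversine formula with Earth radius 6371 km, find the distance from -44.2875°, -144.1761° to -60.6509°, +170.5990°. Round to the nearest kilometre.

3464 km

Δλ = 170.5990 − -144.1761 = 314.7751°; wrapped into (−180°, 180°]: -45.2249°.
Δφ = -60.6509 − -44.2875 = -16.3634°.
a = sin²(Δφ/2) + cos φ₁ · cos φ₂ · sin²(Δλ/2) = 0.072123.
c = 2·atan2(√a, √(1−a)) = 0.54379 rad → d = 6371·c ≈ 3464.48 km.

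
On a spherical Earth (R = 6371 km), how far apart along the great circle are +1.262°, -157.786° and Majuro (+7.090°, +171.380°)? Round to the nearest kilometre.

3479 km

Δλ = 171.380 − -157.786 = 329.166°; wrapped into (−180°, 180°]: -30.834°.
Δφ = 7.090 − 1.262 = 5.828°.
a = sin²(Δφ/2) + cos φ₁ · cos φ₂ · sin²(Δλ/2) = 0.072699.
c = 2·atan2(√a, √(1−a)) = 0.54601 rad → d = 6371·c ≈ 3478.65 km.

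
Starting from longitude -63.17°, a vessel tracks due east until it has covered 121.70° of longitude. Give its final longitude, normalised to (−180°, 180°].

+58.53°

Start at -63.17°; shift +121.70° → +58.53°.
+58.53° already lies in (−180°, 180°].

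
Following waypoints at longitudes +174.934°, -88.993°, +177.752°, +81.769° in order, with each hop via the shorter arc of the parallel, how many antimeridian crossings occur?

2

Leg 1: +174.934° → -88.993°, shortest Δλ = 96.073° (east) — crosses 180°.
Leg 2: -88.993° → +177.752°, shortest Δλ = -93.255° (west) — crosses 180°.
Leg 3: +177.752° → +81.769°, shortest Δλ = -95.983° (west) — does not cross 180°.
Total crossings: 2.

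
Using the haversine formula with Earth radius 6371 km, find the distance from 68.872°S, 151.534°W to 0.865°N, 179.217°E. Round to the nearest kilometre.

8064 km

Δλ = 179.217 − -151.534 = 330.751°; wrapped into (−180°, 180°]: -29.249°.
Δφ = 0.865 − -68.872 = 69.737°.
a = sin²(Δφ/2) + cos φ₁ · cos φ₂ · sin²(Δλ/2) = 0.349810.
c = 2·atan2(√a, √(1−a)) = 1.26571 rad → d = 6371·c ≈ 8063.81 km.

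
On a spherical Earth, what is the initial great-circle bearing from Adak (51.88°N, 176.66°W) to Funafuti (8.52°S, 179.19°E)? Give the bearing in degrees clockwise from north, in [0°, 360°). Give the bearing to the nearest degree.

185°

Δλ = 179.19 − -176.66 = 355.85°; wrapped into (−180°, 180°]: -4.15°.
θ = atan2( sin Δλ · cos φ₂ , cos φ₁ · sin φ₂ − sin φ₁ · cos φ₂ · cos Δλ )
  = atan2(-0.07157, -0.86745) = -175.284° → normalised to [0°, 360°): 184.716°.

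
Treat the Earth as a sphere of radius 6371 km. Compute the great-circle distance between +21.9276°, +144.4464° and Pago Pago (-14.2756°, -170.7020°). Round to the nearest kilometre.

Δλ = -170.7020 − 144.4464 = -315.1484°; wrapped into (−180°, 180°]: 44.8516°.
Δφ = -14.2756 − 21.9276 = -36.2032°.
a = sin²(Δφ/2) + cos φ₁ · cos φ₂ · sin²(Δλ/2) = 0.227371.
c = 2·atan2(√a, √(1−a)) = 0.99410 rad → d = 6371·c ≈ 6333.41 km.

6333 km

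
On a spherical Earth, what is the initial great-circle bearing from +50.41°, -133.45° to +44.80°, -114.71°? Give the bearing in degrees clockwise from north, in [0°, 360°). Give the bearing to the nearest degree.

Δλ = -114.71 − -133.45 = 18.74°.
θ = atan2( sin Δλ · cos φ₂ , cos φ₁ · sin φ₂ − sin φ₁ · cos φ₂ · cos Δλ )
  = atan2(0.22797, -0.06877) = 106.786° → normalised to [0°, 360°): 106.786°.

107°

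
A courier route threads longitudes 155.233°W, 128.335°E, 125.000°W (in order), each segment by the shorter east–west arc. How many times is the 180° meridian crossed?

2

Leg 1: -155.233° → +128.335°, shortest Δλ = -76.432° (west) — crosses 180°.
Leg 2: +128.335° → -125.000°, shortest Δλ = 106.665° (east) — crosses 180°.
Total crossings: 2.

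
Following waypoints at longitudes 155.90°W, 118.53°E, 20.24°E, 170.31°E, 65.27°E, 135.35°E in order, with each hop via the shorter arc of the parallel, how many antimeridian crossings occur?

Leg 1: -155.90° → +118.53°, shortest Δλ = -85.57° (west) — crosses 180°.
Leg 2: +118.53° → +20.24°, shortest Δλ = -98.29° (west) — does not cross 180°.
Leg 3: +20.24° → +170.31°, shortest Δλ = 150.07° (east) — does not cross 180°.
Leg 4: +170.31° → +65.27°, shortest Δλ = -105.04° (west) — does not cross 180°.
Leg 5: +65.27° → +135.35°, shortest Δλ = 70.08° (east) — does not cross 180°.
Total crossings: 1.

1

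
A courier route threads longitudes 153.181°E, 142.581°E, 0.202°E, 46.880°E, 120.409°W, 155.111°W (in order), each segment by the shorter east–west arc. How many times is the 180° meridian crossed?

0

Leg 1: +153.181° → +142.581°, shortest Δλ = -10.6° (west) — does not cross 180°.
Leg 2: +142.581° → +0.202°, shortest Δλ = -142.379° (west) — does not cross 180°.
Leg 3: +0.202° → +46.880°, shortest Δλ = 46.678° (east) — does not cross 180°.
Leg 4: +46.880° → -120.409°, shortest Δλ = -167.289° (west) — does not cross 180°.
Leg 5: -120.409° → -155.111°, shortest Δλ = -34.702° (west) — does not cross 180°.
Total crossings: 0.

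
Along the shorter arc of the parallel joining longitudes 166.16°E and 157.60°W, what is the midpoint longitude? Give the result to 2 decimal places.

Signed shortest Δλ from +166.16° to -157.60° is +36.24°.
Midpoint longitude = +166.16° + (+36.24°)/2 = +166.16° + 18.12° = +184.28°.
Normalise into (−180°, 180°]: -175.72°.
(The naïve average (+166.16 + -157.60)/2 = 4.28° is on the wrong side of the globe.)

175.72°W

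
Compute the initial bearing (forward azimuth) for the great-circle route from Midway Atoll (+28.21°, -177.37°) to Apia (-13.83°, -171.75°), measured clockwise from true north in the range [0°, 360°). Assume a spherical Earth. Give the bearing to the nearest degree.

Δλ = -171.75 − -177.37 = 5.62°.
θ = atan2( sin Δλ · cos φ₂ , cos φ₁ · sin φ₂ − sin φ₁ · cos φ₂ · cos Δλ )
  = atan2(0.09509, -0.66744) = 171.892° → normalised to [0°, 360°): 171.892°.

172°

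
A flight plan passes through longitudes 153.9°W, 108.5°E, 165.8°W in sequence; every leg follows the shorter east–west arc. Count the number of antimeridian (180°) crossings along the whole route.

2

Leg 1: -153.9° → +108.5°, shortest Δλ = -97.6° (west) — crosses 180°.
Leg 2: +108.5° → -165.8°, shortest Δλ = 85.7° (east) — crosses 180°.
Total crossings: 2.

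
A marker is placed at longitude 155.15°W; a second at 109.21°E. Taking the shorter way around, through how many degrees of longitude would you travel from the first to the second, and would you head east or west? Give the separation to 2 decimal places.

Raw difference: 109.21 − -155.15 = 264.36°.
Normalise into (−180°, 180°]: 264.36° − 360° = -95.64°.
Negative ⇒ the second point lies to the west; separation 95.64°.

95.64° west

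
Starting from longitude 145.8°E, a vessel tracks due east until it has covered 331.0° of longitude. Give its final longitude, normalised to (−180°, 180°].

116.8°E

Start at +145.8°; shift +331.0° → +476.8°.
+476.8° lies outside (−180°, 180°]; subtract 360° → +116.8°.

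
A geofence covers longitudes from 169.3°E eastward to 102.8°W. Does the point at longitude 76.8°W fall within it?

No

Band width going east from +169.3° to -102.8°: ((-102.8 − 169.3) mod 360) = 87.9°.
Offset of -76.8° east of the west edge: ((-76.8 − 169.3) mod 360) = 113.9°.
113.9° > 87.9° ⇒ outside.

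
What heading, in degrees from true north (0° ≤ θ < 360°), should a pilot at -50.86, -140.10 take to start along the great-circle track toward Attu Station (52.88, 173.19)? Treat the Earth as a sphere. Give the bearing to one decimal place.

Δλ = 173.19 − -140.10 = 313.29°; wrapped into (−180°, 180°]: -46.71°.
θ = atan2( sin Δλ · cos φ₂ , cos φ₁ · sin φ₂ − sin φ₁ · cos φ₂ · cos Δλ )
  = atan2(-0.43927, 0.82427) = -28.054° → normalised to [0°, 360°): 331.946°.

331.9°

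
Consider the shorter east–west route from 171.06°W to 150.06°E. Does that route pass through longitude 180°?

Naïve |150.06 − -171.06| = 321.12° > 180°, so the shorter arc goes the other way round — across 180°.
Signed shortest Δλ = ((150.06 − -171.06 + 180) mod 360) − 180 = -38.88°.
Going west by 38.88° from -171.06° passes through 180° before reaching +150.06°.

Yes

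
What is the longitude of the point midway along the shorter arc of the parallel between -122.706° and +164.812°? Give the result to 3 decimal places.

-158.947°

Signed shortest Δλ from -122.706° to +164.812° is -72.482°.
Midpoint longitude = -122.706° + (-72.482°)/2 = -122.706° − 36.241° = -158.947°.
(The naïve average (-122.706 + +164.812)/2 = 21.053° is on the wrong side of the globe.)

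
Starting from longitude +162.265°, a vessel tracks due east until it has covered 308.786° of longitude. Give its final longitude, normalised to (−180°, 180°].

Start at +162.265°; shift +308.786° → +471.051°.
+471.051° lies outside (−180°, 180°]; subtract 360° → +111.051°.

+111.051°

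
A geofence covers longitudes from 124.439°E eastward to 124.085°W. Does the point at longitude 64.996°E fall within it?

No

Band width going east from +124.439° to -124.085°: ((-124.085 − 124.439) mod 360) = 111.476°.
Offset of +64.996° east of the west edge: ((64.996 − 124.439) mod 360) = 300.557°.
300.557° > 111.476° ⇒ outside.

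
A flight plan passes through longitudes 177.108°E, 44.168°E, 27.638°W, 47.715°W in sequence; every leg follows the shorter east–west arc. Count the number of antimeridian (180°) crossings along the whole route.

0

Leg 1: +177.108° → +44.168°, shortest Δλ = -132.94° (west) — does not cross 180°.
Leg 2: +44.168° → -27.638°, shortest Δλ = -71.806° (west) — does not cross 180°.
Leg 3: -27.638° → -47.715°, shortest Δλ = -20.077° (west) — does not cross 180°.
Total crossings: 0.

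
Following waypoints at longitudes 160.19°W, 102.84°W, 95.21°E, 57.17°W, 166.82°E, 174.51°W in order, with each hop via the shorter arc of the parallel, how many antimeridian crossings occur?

Leg 1: -160.19° → -102.84°, shortest Δλ = 57.35° (east) — does not cross 180°.
Leg 2: -102.84° → +95.21°, shortest Δλ = -161.95° (west) — crosses 180°.
Leg 3: +95.21° → -57.17°, shortest Δλ = -152.38° (west) — does not cross 180°.
Leg 4: -57.17° → +166.82°, shortest Δλ = -136.01° (west) — crosses 180°.
Leg 5: +166.82° → -174.51°, shortest Δλ = 18.67° (east) — crosses 180°.
Total crossings: 3.

3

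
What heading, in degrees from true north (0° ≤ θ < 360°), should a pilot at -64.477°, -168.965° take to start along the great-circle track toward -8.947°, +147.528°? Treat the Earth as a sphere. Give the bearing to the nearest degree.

Δλ = 147.528 − -168.965 = 316.493°; wrapped into (−180°, 180°]: -43.507°.
θ = atan2( sin Δλ · cos φ₂ , cos φ₁ · sin φ₂ − sin φ₁ · cos φ₂ · cos Δλ )
  = atan2(-0.68007, 0.57954) = -49.563° → normalised to [0°, 360°): 310.437°.

310°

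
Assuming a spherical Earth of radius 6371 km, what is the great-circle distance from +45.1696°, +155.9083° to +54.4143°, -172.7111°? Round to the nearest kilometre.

Δλ = -172.7111 − 155.9083 = -328.6194°; wrapped into (−180°, 180°]: 31.3806°.
Δφ = 54.4143 − 45.1696 = 9.2447°.
a = sin²(Δφ/2) + cos φ₁ · cos φ₂ · sin²(Δλ/2) = 0.036499.
c = 2·atan2(√a, √(1−a)) = 0.38446 rad → d = 6371·c ≈ 2449.39 km.

2449 km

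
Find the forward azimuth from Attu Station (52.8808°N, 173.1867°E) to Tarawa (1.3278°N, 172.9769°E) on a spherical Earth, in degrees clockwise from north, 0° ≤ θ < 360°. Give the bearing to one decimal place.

Δλ = 172.9769 − 173.1867 = -0.2098°.
θ = atan2( sin Δλ · cos φ₂ , cos φ₁ · sin φ₂ − sin φ₁ · cos φ₂ · cos Δλ )
  = atan2(-0.00366, -0.78318) = -179.732° → normalised to [0°, 360°): 180.268°.

180.3°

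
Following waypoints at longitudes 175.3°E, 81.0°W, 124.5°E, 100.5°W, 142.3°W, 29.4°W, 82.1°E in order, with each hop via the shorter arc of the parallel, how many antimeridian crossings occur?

3

Leg 1: +175.3° → -81.0°, shortest Δλ = 103.7° (east) — crosses 180°.
Leg 2: -81.0° → +124.5°, shortest Δλ = -154.5° (west) — crosses 180°.
Leg 3: +124.5° → -100.5°, shortest Δλ = 135.0° (east) — crosses 180°.
Leg 4: -100.5° → -142.3°, shortest Δλ = -41.8° (west) — does not cross 180°.
Leg 5: -142.3° → -29.4°, shortest Δλ = 112.9° (east) — does not cross 180°.
Leg 6: -29.4° → +82.1°, shortest Δλ = 111.5° (east) — does not cross 180°.
Total crossings: 3.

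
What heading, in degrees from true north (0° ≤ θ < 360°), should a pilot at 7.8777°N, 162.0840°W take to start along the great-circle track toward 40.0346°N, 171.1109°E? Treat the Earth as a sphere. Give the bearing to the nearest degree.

328°

Δλ = 171.1109 − -162.0840 = 333.1949°; wrapped into (−180°, 180°]: -26.8051°.
θ = atan2( sin Δλ · cos φ₂ , cos φ₁ · sin φ₂ − sin φ₁ · cos φ₂ · cos Δλ )
  = atan2(-0.34528, 0.54352) = -32.426° → normalised to [0°, 360°): 327.574°.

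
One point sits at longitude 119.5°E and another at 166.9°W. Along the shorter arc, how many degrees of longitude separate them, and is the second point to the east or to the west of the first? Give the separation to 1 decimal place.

Raw difference: -166.9 − 119.5 = -286.4°.
Normalise into (−180°, 180°]: -286.4° + 360° = 73.6°.
Positive ⇒ the second point lies to the east; separation 73.6°.

73.6° east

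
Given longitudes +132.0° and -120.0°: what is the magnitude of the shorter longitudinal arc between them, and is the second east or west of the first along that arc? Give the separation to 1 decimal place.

108.0° east

Raw difference: -120.0 − 132.0 = -252.0°.
Normalise into (−180°, 180°]: -252.0° + 360° = 108.0°.
Positive ⇒ the second point lies to the east; separation 108.0°.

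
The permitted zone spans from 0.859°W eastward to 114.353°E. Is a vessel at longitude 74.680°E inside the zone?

Yes

Band width going east from -0.859° to +114.353°: ((114.353 − -0.859) mod 360) = 115.212°.
Offset of +74.680° east of the west edge: ((74.680 − -0.859) mod 360) = 75.539°.
75.539° ≤ 115.212° ⇒ inside.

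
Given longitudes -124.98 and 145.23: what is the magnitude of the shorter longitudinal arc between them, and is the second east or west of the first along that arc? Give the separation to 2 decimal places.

89.79° west

Raw difference: 145.23 − -124.98 = 270.21°.
Normalise into (−180°, 180°]: 270.21° − 360° = -89.79°.
Negative ⇒ the second point lies to the west; separation 89.79°.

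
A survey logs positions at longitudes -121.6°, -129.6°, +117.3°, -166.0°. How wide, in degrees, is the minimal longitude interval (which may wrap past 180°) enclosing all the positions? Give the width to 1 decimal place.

121.1°

Sort the longitudes: -166.0°, -129.6°, -121.6°, +117.3°.
Eastward gaps between consecutive values (wrapping around): 36.4°, 8.0°, 238.9°, 76.7°.
Largest gap = 238.9° ⇒ minimal covering band is its complement: 360° − 238.9° = 121.1°.
Band runs from +117.3° eastward to -121.6°, crossing the antimeridian.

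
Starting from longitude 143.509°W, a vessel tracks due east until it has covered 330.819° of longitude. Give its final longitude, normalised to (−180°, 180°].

172.690°W

Start at -143.509°; shift +330.819° → +187.310°.
+187.310° lies outside (−180°, 180°]; subtract 360° → -172.690°.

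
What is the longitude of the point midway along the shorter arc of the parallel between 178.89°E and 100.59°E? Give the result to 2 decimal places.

139.74°E

Signed shortest Δλ from +178.89° to +100.59° is -78.30°.
Midpoint longitude = +178.89° + (-78.30°)/2 = +178.89° − 39.15° = +139.74°.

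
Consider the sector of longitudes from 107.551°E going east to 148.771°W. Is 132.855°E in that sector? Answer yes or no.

Band width going east from +107.551° to -148.771°: ((-148.771 − 107.551) mod 360) = 103.678°.
Offset of +132.855° east of the west edge: ((132.855 − 107.551) mod 360) = 25.304°.
25.304° ≤ 103.678° ⇒ inside.

Yes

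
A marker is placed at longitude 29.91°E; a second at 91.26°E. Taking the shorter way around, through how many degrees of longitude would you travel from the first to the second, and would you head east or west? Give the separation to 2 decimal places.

61.35° east

Raw difference: 91.26 − 29.91 = 61.35°.
Normalise into (−180°, 180°]: 61.35° stays 61.35°.
Positive ⇒ the second point lies to the east; separation 61.35°.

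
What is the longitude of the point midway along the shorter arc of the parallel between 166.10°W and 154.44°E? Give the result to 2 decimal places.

Signed shortest Δλ from -166.10° to +154.44° is -39.46°.
Midpoint longitude = -166.10° + (-39.46°)/2 = -166.10° − 19.73° = -185.83°.
Normalise into (−180°, 180°]: +174.17°.
(The naïve average (-166.10 + +154.44)/2 = -5.83° is on the wrong side of the globe.)

174.17°E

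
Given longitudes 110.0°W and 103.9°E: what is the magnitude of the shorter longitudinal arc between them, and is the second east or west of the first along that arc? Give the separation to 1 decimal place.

Raw difference: 103.9 − -110.0 = 213.9°.
Normalise into (−180°, 180°]: 213.9° − 360° = -146.1°.
Negative ⇒ the second point lies to the west; separation 146.1°.

146.1° west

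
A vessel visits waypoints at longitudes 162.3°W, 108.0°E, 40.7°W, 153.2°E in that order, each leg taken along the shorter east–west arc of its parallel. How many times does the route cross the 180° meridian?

Leg 1: -162.3° → +108.0°, shortest Δλ = -89.7° (west) — crosses 180°.
Leg 2: +108.0° → -40.7°, shortest Δλ = -148.7° (west) — does not cross 180°.
Leg 3: -40.7° → +153.2°, shortest Δλ = -166.1° (west) — crosses 180°.
Total crossings: 2.

2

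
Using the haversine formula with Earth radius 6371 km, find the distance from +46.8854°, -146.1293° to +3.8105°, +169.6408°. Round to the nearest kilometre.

6395 km

Δλ = 169.6408 − -146.1293 = 315.7701°; wrapped into (−180°, 180°]: -44.2299°.
Δφ = 3.8105 − 46.8854 = -43.0749°.
a = sin²(Δφ/2) + cos φ₁ · cos φ₂ · sin²(Δλ/2) = 0.231420.
c = 2·atan2(√a, √(1−a)) = 1.00373 rad → d = 6371·c ≈ 6394.76 km.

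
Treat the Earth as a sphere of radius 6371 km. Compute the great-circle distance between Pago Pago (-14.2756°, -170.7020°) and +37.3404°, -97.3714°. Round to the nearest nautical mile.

Δλ = -97.3714 − -170.7020 = 73.3306°.
Δφ = 37.3404 − -14.2756 = 51.6160°.
a = sin²(Δφ/2) + cos φ₁ · cos φ₂ · sin²(Δλ/2) = 0.464275.
c = 2·atan2(√a, √(1−a)) = 1.49929 rad → d = 6371·c ≈ 9551.95 km ≈ 5157.64 nmi.

5158 nmi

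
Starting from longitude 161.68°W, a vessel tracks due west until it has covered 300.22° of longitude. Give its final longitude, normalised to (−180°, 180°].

Start at -161.68°; shift −300.22° → -461.90°.
-461.90° lies outside (−180°, 180°]; add 360° → -101.90°.

101.90°W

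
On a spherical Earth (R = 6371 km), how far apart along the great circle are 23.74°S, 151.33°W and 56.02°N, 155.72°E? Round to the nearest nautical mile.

5492 nmi

Δλ = 155.72 − -151.33 = 307.05°; wrapped into (−180°, 180°]: -52.95°.
Δφ = 56.02 − -23.74 = 79.76°.
a = sin²(Δφ/2) + cos φ₁ · cos φ₂ · sin²(Δλ/2) = 0.512794.
c = 2·atan2(√a, √(1−a)) = 1.59639 rad → d = 6371·c ≈ 10170.58 km ≈ 5491.67 nmi.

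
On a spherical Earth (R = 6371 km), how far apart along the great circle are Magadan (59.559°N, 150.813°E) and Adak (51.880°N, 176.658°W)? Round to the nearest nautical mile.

1178 nmi

Δλ = -176.658 − 150.813 = -327.471°; wrapped into (−180°, 180°]: 32.529°.
Δφ = 51.880 − 59.559 = -7.679°.
a = sin²(Δφ/2) + cos φ₁ · cos φ₂ · sin²(Δλ/2) = 0.029017.
c = 2·atan2(√a, √(1−a)) = 0.34236 rad → d = 6371·c ≈ 2181.15 km ≈ 1177.73 nmi.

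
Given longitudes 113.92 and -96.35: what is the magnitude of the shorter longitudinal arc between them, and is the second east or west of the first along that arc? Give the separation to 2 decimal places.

Raw difference: -96.35 − 113.92 = -210.27°.
Normalise into (−180°, 180°]: -210.27° + 360° = 149.73°.
Positive ⇒ the second point lies to the east; separation 149.73°.

149.73° east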